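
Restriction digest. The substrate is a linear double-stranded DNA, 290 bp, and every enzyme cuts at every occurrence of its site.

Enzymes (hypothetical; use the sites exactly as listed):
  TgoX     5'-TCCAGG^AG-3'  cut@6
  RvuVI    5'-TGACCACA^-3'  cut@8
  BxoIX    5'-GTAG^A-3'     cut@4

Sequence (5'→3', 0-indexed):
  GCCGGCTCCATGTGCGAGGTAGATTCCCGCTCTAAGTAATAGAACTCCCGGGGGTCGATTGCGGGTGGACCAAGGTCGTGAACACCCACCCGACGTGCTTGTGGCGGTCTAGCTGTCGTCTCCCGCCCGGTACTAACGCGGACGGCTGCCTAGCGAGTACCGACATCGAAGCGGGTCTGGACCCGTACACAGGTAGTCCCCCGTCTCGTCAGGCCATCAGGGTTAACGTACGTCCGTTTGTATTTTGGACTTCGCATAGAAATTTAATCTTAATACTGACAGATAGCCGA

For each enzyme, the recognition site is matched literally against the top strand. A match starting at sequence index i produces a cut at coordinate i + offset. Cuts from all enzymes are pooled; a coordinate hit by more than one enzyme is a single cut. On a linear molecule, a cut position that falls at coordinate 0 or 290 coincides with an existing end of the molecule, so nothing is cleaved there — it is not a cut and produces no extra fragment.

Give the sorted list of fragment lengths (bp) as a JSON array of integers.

Per-enzyme occurrences:
  TgoX (TCCAGGAG, off=6): no sites
  RvuVI (TGACCACA, off=8): no sites
  BxoIX GTAGA/4: at [18] ⇒ [22]

Pooled cuts: [22]

Fragments:
  [0,22): 22 bp
  [22,290): 268 bp

[22,268]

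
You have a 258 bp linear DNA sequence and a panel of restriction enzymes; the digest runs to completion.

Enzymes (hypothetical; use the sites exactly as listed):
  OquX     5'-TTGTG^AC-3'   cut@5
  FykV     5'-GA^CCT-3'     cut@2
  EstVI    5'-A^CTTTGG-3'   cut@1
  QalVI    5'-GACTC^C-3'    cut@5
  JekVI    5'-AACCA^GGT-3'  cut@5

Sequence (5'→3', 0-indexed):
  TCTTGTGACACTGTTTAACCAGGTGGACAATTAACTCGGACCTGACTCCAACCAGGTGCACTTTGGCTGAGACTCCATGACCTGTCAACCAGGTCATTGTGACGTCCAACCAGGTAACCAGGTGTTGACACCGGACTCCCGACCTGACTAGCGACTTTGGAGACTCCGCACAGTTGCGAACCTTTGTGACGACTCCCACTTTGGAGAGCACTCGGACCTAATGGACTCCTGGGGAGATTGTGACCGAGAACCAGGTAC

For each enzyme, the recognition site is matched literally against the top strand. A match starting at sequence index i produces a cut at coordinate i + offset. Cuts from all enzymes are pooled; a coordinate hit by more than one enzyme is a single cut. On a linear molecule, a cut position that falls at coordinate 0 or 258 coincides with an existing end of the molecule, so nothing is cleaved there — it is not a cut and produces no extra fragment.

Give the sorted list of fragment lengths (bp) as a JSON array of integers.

[3,4,5,5,6,6,7,7,8,8,10,11,11,11,12,12,12,14,14,15,18,18,19,22]

Per-enzyme occurrences:
  OquX TTGTGAC/5: at [2, 96, 183, 237] ⇒ [7, 101, 188, 242]
  FykV GACCT/2: at [38, 78, 140, 214] ⇒ [40, 80, 142, 216]
  EstVI ACTTTGG/1: at [59, 153, 197] ⇒ [60, 154, 198]
  QalVI GACTCC/5: at [43, 70, 133, 161, 190, 223] ⇒ [48, 75, 138, 166, 195, 228]
  JekVI AACCAGGT/5: at [16, 49, 86, 107, 115, 248] ⇒ [21, 54, 91, 112, 120, 253]

Pooled cuts: [7, 21, 40, 48, 54, 60, 75, 80, 91, 101, 112, 120, 138, 142, 154, 166, 188, 195, 198, 216, 228, 242, 253]

Fragment lengths:
  [0,7): 7 bp
  [7,21): 14 bp
  [21,40): 19 bp
  [40,48): 8 bp
  [48,54): 6 bp
  [54,60): 6 bp
  [60,75): 15 bp
  [75,80): 5 bp
  [80,91): 11 bp
  [91,101): 10 bp
  [101,112): 11 bp
  [112,120): 8 bp
  [120,138): 18 bp
  [138,142): 4 bp
  [142,154): 12 bp
  [154,166): 12 bp
  [166,188): 22 bp
  [188,195): 7 bp
  [195,198): 3 bp
  [198,216): 18 bp
  [216,228): 12 bp
  [228,242): 14 bp
  [242,253): 11 bp
  [253,258): 5 bp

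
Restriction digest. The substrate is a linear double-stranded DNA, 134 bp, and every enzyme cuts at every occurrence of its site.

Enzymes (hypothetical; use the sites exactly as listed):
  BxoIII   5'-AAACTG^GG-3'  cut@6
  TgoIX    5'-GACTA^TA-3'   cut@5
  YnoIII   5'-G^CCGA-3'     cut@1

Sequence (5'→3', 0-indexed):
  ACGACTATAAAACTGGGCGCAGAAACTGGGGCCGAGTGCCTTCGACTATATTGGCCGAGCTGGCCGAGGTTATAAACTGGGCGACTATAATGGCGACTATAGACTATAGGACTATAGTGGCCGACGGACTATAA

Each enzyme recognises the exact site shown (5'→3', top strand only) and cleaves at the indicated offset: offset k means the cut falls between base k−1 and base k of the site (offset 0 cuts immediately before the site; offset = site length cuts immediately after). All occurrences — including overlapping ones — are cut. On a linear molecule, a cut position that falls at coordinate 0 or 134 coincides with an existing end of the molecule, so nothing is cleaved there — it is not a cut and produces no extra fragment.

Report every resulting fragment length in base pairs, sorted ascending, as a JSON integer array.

[3,3,6,6,7,7,8,8,8,9,11,12,13,16,17]

Scan for sites:
  BxoIII (AAACTGGG, off=6): starts [9, 22, 73] → cuts [15, 28, 79]
  TgoIX (GACTATA, off=5): starts [2, 43, 82, 94, 101, 109, 126] → cuts [7, 48, 87, 99, 106, 114, 131]
  YnoIII (GCCGA, off=1): starts [30, 53, 62, 119] → cuts [31, 54, 63, 120]

Pooled cuts: [7, 15, 28, 31, 48, 54, 63, 79, 87, 99, 106, 114, 120, 131]

Fragments:
  [0,7): 7 bp
  [7,15): 8 bp
  [15,28): 13 bp
  [28,31): 3 bp
  [31,48): 17 bp
  [48,54): 6 bp
  [54,63): 9 bp
  [63,79): 16 bp
  [79,87): 8 bp
  [87,99): 12 bp
  [99,106): 7 bp
  [106,114): 8 bp
  [114,120): 6 bp
  [120,131): 11 bp
  [131,134): 3 bp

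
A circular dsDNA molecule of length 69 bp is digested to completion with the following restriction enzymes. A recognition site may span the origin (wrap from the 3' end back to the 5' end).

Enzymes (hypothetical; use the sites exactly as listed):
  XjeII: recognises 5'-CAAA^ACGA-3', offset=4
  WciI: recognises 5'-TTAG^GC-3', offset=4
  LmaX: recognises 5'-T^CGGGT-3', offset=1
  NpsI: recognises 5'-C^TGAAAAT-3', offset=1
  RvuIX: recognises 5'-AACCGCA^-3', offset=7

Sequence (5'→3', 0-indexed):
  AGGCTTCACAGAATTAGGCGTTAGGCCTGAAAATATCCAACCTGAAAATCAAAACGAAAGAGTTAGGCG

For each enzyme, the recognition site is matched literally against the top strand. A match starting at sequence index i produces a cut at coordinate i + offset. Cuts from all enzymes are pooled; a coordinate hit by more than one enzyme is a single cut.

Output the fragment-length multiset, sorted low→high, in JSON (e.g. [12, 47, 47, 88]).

Site scan:
  XjeII CAAAACGA/4: at [49] ⇒ [53]
  WciI TTAGGC/4: at [13, 20, 62] ⇒ [17, 24, 66]
  LmaX (TCGGGT, off=1): no sites
  NpsI CTGAAAAT/1: at [26, 41] ⇒ [27, 42]
  RvuIX (AACCGCA, off=7): no sites

Pooled cuts: [17, 24, 27, 42, 53, 66]

Fragments:
  17→24: 7 bp
  24→27: 3 bp
  27→42: 15 bp
  42→53: 11 bp
  53→66: 13 bp
  66→17 (wrap): 69-66+17 = 20 bp

[3,7,11,13,15,20]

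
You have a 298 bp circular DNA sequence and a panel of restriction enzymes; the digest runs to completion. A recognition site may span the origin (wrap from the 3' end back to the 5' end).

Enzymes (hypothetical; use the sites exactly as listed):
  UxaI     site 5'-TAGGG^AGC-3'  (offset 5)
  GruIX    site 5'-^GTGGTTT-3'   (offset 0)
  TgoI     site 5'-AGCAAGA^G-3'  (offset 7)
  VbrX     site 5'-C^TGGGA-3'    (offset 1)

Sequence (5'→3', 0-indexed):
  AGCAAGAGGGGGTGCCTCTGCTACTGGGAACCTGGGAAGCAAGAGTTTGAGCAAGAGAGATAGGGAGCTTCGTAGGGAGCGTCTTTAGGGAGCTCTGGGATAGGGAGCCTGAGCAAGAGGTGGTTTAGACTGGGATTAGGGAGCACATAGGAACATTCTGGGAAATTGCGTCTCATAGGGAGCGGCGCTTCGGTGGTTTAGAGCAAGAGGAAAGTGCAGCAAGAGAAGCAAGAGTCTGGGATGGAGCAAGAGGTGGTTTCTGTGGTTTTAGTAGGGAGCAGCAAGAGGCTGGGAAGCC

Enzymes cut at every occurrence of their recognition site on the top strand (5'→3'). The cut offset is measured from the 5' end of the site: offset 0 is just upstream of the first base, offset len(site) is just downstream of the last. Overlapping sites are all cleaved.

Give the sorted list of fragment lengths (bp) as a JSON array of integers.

[1,1,3,3,5,8,9,9,9,10,10,11,11,12,12,12,12,13,13,15,15,16,16,16,17,17,22]

Scan for sites:
  UxaI (TAGGGAGC, off=5): starts [60, 72, 85, 100, 136, 175, 271] → cuts [65, 77, 90, 105, 141, 180, 276]
  GruIX (GTGGTTT, off=0): starts [119, 192, 252, 261] → cuts [119, 192, 252, 261]
  TgoI (AGCAAGAG, off=7): starts [0, 37, 49, 111, 201, 217, 226, 244, 279] → cuts [7, 44, 56, 118, 208, 224, 233, 251, 286]
  VbrX (CTGGGA, off=1): starts [23, 31, 94, 129, 157, 235, 288] → cuts [24, 32, 95, 130, 158, 236, 289]

Pooled cuts: [7, 24, 32, 44, 56, 65, 77, 90, 95, 105, 118, 119, 130, 141, 158, 180, 192, 208, 224, 233, 236, 251, 252, 261, 276, 286, 289]

Fragment lengths:
  7→24: 17 bp
  24→32: 8 bp
  32→44: 12 bp
  44→56: 12 bp
  56→65: 9 bp
  65→77: 12 bp
  77→90: 13 bp
  90→95: 5 bp
  95→105: 10 bp
  105→118: 13 bp
  118→119: 1 bp
  119→130: 11 bp
  130→141: 11 bp
  141→158: 17 bp
  158→180: 22 bp
  180→192: 12 bp
  192→208: 16 bp
  208→224: 16 bp
  224→233: 9 bp
  233→236: 3 bp
  236→251: 15 bp
  251→252: 1 bp
  252→261: 9 bp
  261→276: 15 bp
  276→286: 10 bp
  286→289: 3 bp
  289→7 (wrap): 298-289+7 = 16 bp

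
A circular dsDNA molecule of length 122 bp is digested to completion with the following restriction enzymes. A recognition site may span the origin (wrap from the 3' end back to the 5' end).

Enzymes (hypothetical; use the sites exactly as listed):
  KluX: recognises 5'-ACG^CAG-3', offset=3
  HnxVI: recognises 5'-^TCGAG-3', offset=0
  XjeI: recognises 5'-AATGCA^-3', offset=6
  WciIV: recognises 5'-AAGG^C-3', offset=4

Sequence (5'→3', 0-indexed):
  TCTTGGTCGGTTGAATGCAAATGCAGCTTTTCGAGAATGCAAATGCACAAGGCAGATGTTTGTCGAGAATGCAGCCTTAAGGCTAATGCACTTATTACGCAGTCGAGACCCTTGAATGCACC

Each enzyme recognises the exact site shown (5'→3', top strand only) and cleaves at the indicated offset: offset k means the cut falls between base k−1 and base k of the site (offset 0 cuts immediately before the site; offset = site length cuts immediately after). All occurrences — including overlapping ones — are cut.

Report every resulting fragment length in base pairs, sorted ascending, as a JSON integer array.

[3,5,5,6,6,8,9,9,10,11,11,18,21]

Per-enzyme occurrences:
  KluX (ACGCAG, off=3): starts [96] → cuts [99]
  HnxVI (TCGAG, off=0): starts [30, 62, 102] → cuts [30, 62, 102]
  XjeI (AATGCA, off=6): starts [13, 19, 35, 41, 67, 84, 114] → cuts [19, 25, 41, 47, 73, 90, 120]
  WciIV (AAGGC, off=4): starts [48, 78] → cuts [52, 82]

Pooled cuts: [19, 25, 30, 41, 47, 52, 62, 73, 82, 90, 99, 102, 120]

Fragments:
  19→25: 6 bp
  25→30: 5 bp
  30→41: 11 bp
  41→47: 6 bp
  47→52: 5 bp
  52→62: 10 bp
  62→73: 11 bp
  73→82: 9 bp
  82→90: 8 bp
  90→99: 9 bp
  99→102: 3 bp
  102→120: 18 bp
  120→19 (wrap): 122-120+19 = 21 bp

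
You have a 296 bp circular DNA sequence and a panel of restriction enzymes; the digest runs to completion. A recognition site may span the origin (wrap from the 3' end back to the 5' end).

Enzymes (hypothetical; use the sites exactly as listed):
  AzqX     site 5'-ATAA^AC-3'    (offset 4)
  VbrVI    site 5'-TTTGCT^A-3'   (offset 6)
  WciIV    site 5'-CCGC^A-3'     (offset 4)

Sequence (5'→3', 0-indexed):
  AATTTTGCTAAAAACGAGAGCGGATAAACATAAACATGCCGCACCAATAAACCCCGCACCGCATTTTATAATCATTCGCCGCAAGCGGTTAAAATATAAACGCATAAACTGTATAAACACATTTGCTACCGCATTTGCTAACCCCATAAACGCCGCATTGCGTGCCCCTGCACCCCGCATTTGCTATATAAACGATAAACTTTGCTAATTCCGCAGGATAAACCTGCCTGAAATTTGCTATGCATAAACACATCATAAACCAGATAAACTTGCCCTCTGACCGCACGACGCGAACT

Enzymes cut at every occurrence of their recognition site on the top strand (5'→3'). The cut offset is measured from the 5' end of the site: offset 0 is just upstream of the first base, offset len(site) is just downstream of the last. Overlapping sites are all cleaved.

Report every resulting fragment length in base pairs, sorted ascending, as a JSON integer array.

Per-enzyme occurrences:
  AzqX (ATAAAC, off=4): starts [23, 29, 46, 95, 103, 112, 145, 187, 194, 217, 243, 254, 263] → cuts [27, 33, 50, 99, 107, 116, 149, 191, 198, 221, 247, 258, 267]
  VbrVI (TTTGCTA, off=6): starts [3, 121, 133, 179, 200, 233] → cuts [9, 127, 139, 185, 206, 239]
  WciIV (CCGCA, off=4): starts [38, 53, 58, 78, 128, 152, 174, 210, 280] → cuts [42, 57, 62, 82, 132, 156, 178, 214, 284]

All cut coordinates (distinct, sorted): [9, 27, 33, 42, 50, 57, 62, 82, 99, 107, 116, 127, 132, 139, 149, 156, 178, 185, 191, 198, 206, 214, 221, 239, 247, 258, 267, 284]

Fragment lengths:
  9→27: 18 bp
  27→33: 6 bp
  33→42: 9 bp
  42→50: 8 bp
  50→57: 7 bp
  57→62: 5 bp
  62→82: 20 bp
  82→99: 17 bp
  99→107: 8 bp
  107→116: 9 bp
  116→127: 11 bp
  127→132: 5 bp
  132→139: 7 bp
  139→149: 10 bp
  149→156: 7 bp
  156→178: 22 bp
  178→185: 7 bp
  185→191: 6 bp
  191→198: 7 bp
  198→206: 8 bp
  206→214: 8 bp
  214→221: 7 bp
  221→239: 18 bp
  239→247: 8 bp
  247→258: 11 bp
  258→267: 9 bp
  267→284: 17 bp
  284→9 (wrap): 296-284+9 = 21 bp

[5,5,6,6,7,7,7,7,7,7,8,8,8,8,8,9,9,9,10,11,11,17,17,18,18,20,21,22]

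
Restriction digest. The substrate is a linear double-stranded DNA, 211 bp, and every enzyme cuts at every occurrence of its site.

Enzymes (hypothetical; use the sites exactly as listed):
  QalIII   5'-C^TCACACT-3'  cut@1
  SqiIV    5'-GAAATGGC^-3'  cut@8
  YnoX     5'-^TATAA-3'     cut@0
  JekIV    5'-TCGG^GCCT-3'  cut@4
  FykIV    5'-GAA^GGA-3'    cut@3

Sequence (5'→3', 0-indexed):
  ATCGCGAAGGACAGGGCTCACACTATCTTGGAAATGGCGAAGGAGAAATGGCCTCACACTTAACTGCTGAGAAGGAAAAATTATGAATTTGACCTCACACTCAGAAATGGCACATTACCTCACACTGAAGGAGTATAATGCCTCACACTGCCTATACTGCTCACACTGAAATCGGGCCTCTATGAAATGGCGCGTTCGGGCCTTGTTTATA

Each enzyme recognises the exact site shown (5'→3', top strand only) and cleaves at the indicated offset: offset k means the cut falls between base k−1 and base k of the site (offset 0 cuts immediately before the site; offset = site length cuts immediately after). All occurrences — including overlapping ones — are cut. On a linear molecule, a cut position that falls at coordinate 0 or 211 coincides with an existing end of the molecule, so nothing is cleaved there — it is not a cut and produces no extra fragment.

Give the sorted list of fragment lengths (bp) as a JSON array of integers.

Scan for sites:
  QalIII CTCACACT/1: at [16, 52, 93, 118, 141, 159] ⇒ [17, 53, 94, 119, 142, 160]
  SqiIV GAAATGGC/8: at [30, 44, 103, 183] ⇒ [38, 52, 111, 191]
  YnoX TATAA/0: at [133] ⇒ [133]
  JekIV TCGGGCCT/4: at [171, 195] ⇒ [175, 199]
  FykIV GAAGGA/3: at [5, 38, 70, 126] ⇒ [8, 41, 73, 129]

All cut coordinates (distinct, sorted): [8, 17, 38, 41, 52, 53, 73, 94, 111, 119, 129, 133, 142, 160, 175, 191, 199]

Fragment lengths:
  [0,8): 8 bp
  [8,17): 9 bp
  [17,38): 21 bp
  [38,41): 3 bp
  [41,52): 11 bp
  [52,53): 1 bp
  [53,73): 20 bp
  [73,94): 21 bp
  [94,111): 17 bp
  [111,119): 8 bp
  [119,129): 10 bp
  [129,133): 4 bp
  [133,142): 9 bp
  [142,160): 18 bp
  [160,175): 15 bp
  [175,191): 16 bp
  [191,199): 8 bp
  [199,211): 12 bp

[1,3,4,8,8,8,9,9,10,11,12,15,16,17,18,20,21,21]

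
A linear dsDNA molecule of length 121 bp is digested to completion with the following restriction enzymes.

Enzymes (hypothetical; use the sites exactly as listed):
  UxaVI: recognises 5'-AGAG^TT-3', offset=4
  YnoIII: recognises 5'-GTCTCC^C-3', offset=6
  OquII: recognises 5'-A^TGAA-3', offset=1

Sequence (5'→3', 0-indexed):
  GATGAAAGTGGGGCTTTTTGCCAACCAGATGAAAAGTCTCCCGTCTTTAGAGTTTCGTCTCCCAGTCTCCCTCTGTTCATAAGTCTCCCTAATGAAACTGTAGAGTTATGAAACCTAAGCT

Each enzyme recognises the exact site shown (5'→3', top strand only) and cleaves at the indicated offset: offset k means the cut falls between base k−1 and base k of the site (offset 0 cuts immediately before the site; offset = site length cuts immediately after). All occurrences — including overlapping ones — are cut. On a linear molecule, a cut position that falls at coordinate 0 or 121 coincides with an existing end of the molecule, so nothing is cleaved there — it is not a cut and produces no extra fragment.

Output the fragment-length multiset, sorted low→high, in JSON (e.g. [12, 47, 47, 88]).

Site scan:
  UxaVI (AGAGTT, off=4): starts [48, 101] → cuts [52, 105]
  YnoIII (GTCTCCC, off=6): starts [35, 56, 64, 82] → cuts [41, 62, 70, 88]
  OquII (ATGAA, off=1): starts [1, 28, 91, 107] → cuts [2, 29, 92, 108]

All cut coordinates (distinct, sorted): [2, 29, 41, 52, 62, 70, 88, 92, 105, 108]

Fragment lengths:
  [0,2): 2 bp
  [2,29): 27 bp
  [29,41): 12 bp
  [41,52): 11 bp
  [52,62): 10 bp
  [62,70): 8 bp
  [70,88): 18 bp
  [88,92): 4 bp
  [92,105): 13 bp
  [105,108): 3 bp
  [108,121): 13 bp

[2,3,4,8,10,11,12,13,13,18,27]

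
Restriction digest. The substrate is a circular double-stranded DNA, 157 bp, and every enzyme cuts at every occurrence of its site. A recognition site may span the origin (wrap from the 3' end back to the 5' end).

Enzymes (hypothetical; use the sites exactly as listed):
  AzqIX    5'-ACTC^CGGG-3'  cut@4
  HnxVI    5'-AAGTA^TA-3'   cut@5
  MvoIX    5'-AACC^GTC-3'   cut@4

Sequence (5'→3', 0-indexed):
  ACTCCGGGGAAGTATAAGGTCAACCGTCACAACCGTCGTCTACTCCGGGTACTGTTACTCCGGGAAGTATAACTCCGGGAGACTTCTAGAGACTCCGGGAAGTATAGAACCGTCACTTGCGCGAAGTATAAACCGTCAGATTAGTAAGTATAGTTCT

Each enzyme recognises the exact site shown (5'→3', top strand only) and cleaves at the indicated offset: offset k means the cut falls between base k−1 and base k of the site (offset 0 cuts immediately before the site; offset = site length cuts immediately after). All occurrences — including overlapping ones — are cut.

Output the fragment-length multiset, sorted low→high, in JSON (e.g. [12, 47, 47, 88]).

[6,6,7,9,9,9,10,11,11,11,15,16,17,20]

Per-enzyme occurrences:
  AzqIX ACTCCGGG/4: at [0, 41, 56, 71, 91] ⇒ [4, 45, 60, 75, 95]
  HnxVI AAGTATA/5: at [9, 64, 99, 123, 145] ⇒ [14, 69, 104, 128, 150]
  MvoIX AACCGTC/4: at [21, 30, 107, 130] ⇒ [25, 34, 111, 134]

Pooled cuts: [4, 14, 25, 34, 45, 60, 69, 75, 95, 104, 111, 128, 134, 150]

Fragments:
  4→14: 10 bp
  14→25: 11 bp
  25→34: 9 bp
  34→45: 11 bp
  45→60: 15 bp
  60→69: 9 bp
  69→75: 6 bp
  75→95: 20 bp
  95→104: 9 bp
  104→111: 7 bp
  111→128: 17 bp
  128→134: 6 bp
  134→150: 16 bp
  150→4 (wrap): 157-150+4 = 11 bp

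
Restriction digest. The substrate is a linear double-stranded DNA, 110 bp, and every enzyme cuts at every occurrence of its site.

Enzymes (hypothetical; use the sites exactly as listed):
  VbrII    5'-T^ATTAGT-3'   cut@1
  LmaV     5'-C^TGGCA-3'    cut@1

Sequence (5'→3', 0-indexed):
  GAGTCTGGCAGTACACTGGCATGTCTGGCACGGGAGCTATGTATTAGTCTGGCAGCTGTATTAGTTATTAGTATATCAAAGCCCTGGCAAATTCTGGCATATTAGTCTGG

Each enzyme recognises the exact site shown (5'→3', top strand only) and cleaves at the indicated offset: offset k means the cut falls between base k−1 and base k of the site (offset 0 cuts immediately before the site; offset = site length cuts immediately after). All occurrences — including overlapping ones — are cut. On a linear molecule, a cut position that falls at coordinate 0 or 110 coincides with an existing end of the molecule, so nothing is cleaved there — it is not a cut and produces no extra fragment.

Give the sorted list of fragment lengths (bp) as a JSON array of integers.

[5,6,7,7,9,10,10,10,11,17,18]

Site scan:
  VbrII TATTAGT/1: at [41, 58, 65, 99] ⇒ [42, 59, 66, 100]
  LmaV CTGGCA/1: at [4, 15, 24, 48, 83, 93] ⇒ [5, 16, 25, 49, 84, 94]

All cut coordinates (distinct, sorted): [5, 16, 25, 42, 49, 59, 66, 84, 94, 100]

Fragments:
  [0,5): 5 bp
  [5,16): 11 bp
  [16,25): 9 bp
  [25,42): 17 bp
  [42,49): 7 bp
  [49,59): 10 bp
  [59,66): 7 bp
  [66,84): 18 bp
  [84,94): 10 bp
  [94,100): 6 bp
  [100,110): 10 bp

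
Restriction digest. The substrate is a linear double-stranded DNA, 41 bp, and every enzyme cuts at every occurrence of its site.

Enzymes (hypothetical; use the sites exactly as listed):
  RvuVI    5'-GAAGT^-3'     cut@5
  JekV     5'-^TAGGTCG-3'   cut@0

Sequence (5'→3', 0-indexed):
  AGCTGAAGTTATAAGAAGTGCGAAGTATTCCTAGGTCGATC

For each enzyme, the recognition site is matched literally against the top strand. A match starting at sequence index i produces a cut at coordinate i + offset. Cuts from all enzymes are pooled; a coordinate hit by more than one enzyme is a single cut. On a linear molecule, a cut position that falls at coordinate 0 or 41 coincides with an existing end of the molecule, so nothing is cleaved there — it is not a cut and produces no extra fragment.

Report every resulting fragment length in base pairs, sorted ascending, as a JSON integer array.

Site scan:
  RvuVI GAAGT/5: at [4, 14, 21] ⇒ [9, 19, 26]
  JekV TAGGTCG/0: at [31] ⇒ [31]

All cut coordinates (distinct, sorted): [9, 19, 26, 31]

Fragment lengths:
  [0,9): 9 bp
  [9,19): 10 bp
  [19,26): 7 bp
  [26,31): 5 bp
  [31,41): 10 bp

[5,7,9,10,10]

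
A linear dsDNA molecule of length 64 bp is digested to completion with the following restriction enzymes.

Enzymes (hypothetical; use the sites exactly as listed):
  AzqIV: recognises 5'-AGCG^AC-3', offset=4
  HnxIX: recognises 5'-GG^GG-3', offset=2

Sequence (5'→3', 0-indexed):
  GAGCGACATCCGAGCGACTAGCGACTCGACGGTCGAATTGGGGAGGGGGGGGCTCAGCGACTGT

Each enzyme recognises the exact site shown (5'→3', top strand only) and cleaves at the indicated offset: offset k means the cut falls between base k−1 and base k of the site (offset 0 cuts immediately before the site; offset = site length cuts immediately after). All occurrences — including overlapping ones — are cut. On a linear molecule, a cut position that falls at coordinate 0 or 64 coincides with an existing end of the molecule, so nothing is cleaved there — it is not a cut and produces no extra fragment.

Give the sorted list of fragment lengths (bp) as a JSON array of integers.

Per-enzyme occurrences:
  AzqIV AGCGAC/4: at [1, 12, 19, 55] ⇒ [5, 16, 23, 59]
  HnxIX GGGG/2: at [39, 44, 45, 46, 47, 48] ⇒ [41, 46, 47, 48, 49, 50]

Pooled cuts: [5, 16, 23, 41, 46, 47, 48, 49, 50, 59]

Fragment lengths:
  [0,5): 5 bp
  [5,16): 11 bp
  [16,23): 7 bp
  [23,41): 18 bp
  [41,46): 5 bp
  [46,47): 1 bp
  [47,48): 1 bp
  [48,49): 1 bp
  [49,50): 1 bp
  [50,59): 9 bp
  [59,64): 5 bp

[1,1,1,1,5,5,5,7,9,11,18]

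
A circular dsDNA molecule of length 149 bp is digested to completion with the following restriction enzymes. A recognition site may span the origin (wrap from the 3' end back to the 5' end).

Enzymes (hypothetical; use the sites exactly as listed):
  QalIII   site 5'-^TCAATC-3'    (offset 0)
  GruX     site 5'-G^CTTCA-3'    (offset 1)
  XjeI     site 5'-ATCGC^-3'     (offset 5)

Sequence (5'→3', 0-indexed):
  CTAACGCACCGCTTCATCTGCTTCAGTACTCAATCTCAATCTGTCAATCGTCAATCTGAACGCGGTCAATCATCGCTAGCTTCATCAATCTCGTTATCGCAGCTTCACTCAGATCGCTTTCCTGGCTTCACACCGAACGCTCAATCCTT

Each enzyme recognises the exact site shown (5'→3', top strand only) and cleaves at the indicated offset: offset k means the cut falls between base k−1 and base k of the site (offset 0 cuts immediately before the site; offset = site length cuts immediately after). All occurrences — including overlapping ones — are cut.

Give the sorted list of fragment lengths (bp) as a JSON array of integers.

Per-enzyme occurrences:
  QalIII (TCAATC, off=0): starts [29, 35, 43, 50, 65, 84, 140] → cuts [29, 35, 43, 50, 65, 84, 140]
  GruX (GCTTCA, off=1): starts [10, 19, 78, 101, 124] → cuts [11, 20, 79, 102, 125]
  XjeI (ATCGC, off=5): starts [71, 95, 112] → cuts [76, 100, 117]

Pooled cuts: [11, 20, 29, 35, 43, 50, 65, 76, 79, 84, 100, 102, 117, 125, 140]

Fragments:
  11→20: 9 bp
  20→29: 9 bp
  29→35: 6 bp
  35→43: 8 bp
  43→50: 7 bp
  50→65: 15 bp
  65→76: 11 bp
  76→79: 3 bp
  79→84: 5 bp
  84→100: 16 bp
  100→102: 2 bp
  102→117: 15 bp
  117→125: 8 bp
  125→140: 15 bp
  140→11 (wrap): 149-140+11 = 20 bp

[2,3,5,6,7,8,8,9,9,11,15,15,15,16,20]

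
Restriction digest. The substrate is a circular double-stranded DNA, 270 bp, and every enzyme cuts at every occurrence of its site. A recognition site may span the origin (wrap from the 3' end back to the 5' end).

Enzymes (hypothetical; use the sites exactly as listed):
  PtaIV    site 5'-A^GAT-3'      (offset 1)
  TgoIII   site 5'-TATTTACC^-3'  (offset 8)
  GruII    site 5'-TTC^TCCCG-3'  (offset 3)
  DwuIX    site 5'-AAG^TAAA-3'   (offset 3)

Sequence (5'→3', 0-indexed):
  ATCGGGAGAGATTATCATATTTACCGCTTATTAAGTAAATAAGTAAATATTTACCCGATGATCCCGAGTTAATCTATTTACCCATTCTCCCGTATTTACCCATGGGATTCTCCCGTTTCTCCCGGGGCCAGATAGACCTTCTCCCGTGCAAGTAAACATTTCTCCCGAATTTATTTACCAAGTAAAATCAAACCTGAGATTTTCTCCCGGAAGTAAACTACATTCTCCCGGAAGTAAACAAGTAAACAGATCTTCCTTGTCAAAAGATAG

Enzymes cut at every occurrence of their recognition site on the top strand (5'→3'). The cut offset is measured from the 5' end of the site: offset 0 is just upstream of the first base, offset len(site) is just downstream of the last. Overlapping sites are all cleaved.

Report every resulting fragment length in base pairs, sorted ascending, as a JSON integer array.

[3,4,5,6,7,8,8,9,9,9,10,10,10,10,11,11,11,12,12,13,15,16,17,17,27]

Per-enzyme occurrences:
  PtaIV AGAT/1: at [8, 129, 196, 247, 264, 268] ⇒ [9, 130, 197, 248, 265, 269]
  TgoIII TATTTACC/8: at [17, 47, 74, 92, 171] ⇒ [25, 55, 82, 100, 179]
  GruII TTCTCCCG/3: at [84, 107, 116, 138, 159, 201, 222] ⇒ [87, 110, 119, 141, 162, 204, 225]
  DwuIX AAGTAAA/3: at [32, 40, 149, 179, 210, 231, 239] ⇒ [35, 43, 152, 182, 213, 234, 242]

All cut coordinates (distinct, sorted): [9, 25, 35, 43, 55, 82, 87, 100, 110, 119, 130, 141, 152, 162, 179, 182, 197, 204, 213, 225, 234, 242, 248, 265, 269]

Fragment lengths:
  9→25: 16 bp
  25→35: 10 bp
  35→43: 8 bp
  43→55: 12 bp
  55→82: 27 bp
  82→87: 5 bp
  87→100: 13 bp
  100→110: 10 bp
  110→119: 9 bp
  119→130: 11 bp
  130→141: 11 bp
  141→152: 11 bp
  152→162: 10 bp
  162→179: 17 bp
  179→182: 3 bp
  182→197: 15 bp
  197→204: 7 bp
  204→213: 9 bp
  213→225: 12 bp
  225→234: 9 bp
  234→242: 8 bp
  242→248: 6 bp
  248→265: 17 bp
  265→269: 4 bp
  269→9 (wrap): 270-269+9 = 10 bp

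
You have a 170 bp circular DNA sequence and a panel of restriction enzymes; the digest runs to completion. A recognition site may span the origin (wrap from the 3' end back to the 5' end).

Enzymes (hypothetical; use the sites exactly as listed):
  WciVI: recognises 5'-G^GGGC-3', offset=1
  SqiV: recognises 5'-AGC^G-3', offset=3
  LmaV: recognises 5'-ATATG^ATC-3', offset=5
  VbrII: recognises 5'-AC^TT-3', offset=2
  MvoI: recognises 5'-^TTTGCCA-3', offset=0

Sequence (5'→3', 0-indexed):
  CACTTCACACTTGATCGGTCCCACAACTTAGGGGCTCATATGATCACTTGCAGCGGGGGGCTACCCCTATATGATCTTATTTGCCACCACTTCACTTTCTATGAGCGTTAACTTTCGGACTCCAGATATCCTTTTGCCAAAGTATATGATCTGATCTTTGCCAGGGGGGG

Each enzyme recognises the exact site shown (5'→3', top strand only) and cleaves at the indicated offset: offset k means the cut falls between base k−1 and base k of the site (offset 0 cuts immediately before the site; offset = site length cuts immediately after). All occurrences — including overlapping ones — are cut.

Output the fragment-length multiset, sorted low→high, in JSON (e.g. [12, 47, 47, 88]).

[3,4,5,5,6,6,6,7,7,8,11,11,11,11,16,16,17,20]

Per-enzyme occurrences:
  WciVI GGGGC/1: at [30, 56, 166] ⇒ [31, 57, 167]
  SqiV AGCG/3: at [51, 103] ⇒ [54, 106]
  LmaV ATATGATC/5: at [37, 68, 143] ⇒ [42, 73, 148]
  VbrII ACTT/2: at [1, 8, 25, 45, 88, 93, 110] ⇒ [3, 10, 27, 47, 90, 95, 112]
  MvoI TTTGCCA/0: at [79, 132, 156] ⇒ [79, 132, 156]

Pooled cuts: [3, 10, 27, 31, 42, 47, 54, 57, 73, 79, 90, 95, 106, 112, 132, 148, 156, 167]

Fragments:
  3→10: 7 bp
  10→27: 17 bp
  27→31: 4 bp
  31→42: 11 bp
  42→47: 5 bp
  47→54: 7 bp
  54→57: 3 bp
  57→73: 16 bp
  73→79: 6 bp
  79→90: 11 bp
  90→95: 5 bp
  95→106: 11 bp
  106→112: 6 bp
  112→132: 20 bp
  132→148: 16 bp
  148→156: 8 bp
  156→167: 11 bp
  167→3 (wrap): 170-167+3 = 6 bp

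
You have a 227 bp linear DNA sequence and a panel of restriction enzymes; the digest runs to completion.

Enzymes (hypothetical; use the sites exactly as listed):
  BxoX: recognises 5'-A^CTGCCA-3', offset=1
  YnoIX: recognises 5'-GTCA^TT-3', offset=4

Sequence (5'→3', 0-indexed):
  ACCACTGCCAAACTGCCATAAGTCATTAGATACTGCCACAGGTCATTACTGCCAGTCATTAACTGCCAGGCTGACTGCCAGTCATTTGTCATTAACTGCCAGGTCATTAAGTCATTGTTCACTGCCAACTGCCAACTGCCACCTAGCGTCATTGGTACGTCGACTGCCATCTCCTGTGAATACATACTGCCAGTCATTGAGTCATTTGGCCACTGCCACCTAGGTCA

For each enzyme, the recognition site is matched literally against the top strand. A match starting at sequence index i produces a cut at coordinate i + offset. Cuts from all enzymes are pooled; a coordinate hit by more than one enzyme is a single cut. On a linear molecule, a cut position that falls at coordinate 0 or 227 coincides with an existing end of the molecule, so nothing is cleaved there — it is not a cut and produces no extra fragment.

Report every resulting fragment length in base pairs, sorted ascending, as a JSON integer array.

Site scan:
  BxoX ACTGCCA/1: at [3, 11, 31, 47, 61, 73, 94, 120, 127, 134, 162, 185, 211] ⇒ [4, 12, 32, 48, 62, 74, 95, 121, 128, 135, 163, 186, 212]
  YnoIX GTCATT/4: at [21, 41, 54, 80, 87, 102, 110, 147, 192, 200] ⇒ [25, 45, 58, 84, 91, 106, 114, 151, 196, 204]

Pooled cuts: [4, 12, 25, 32, 45, 48, 58, 62, 74, 84, 91, 95, 106, 114, 121, 128, 135, 151, 163, 186, 196, 204, 212]

Fragment lengths:
  [0,4): 4 bp
  [4,12): 8 bp
  [12,25): 13 bp
  [25,32): 7 bp
  [32,45): 13 bp
  [45,48): 3 bp
  [48,58): 10 bp
  [58,62): 4 bp
  [62,74): 12 bp
  [74,84): 10 bp
  [84,91): 7 bp
  [91,95): 4 bp
  [95,106): 11 bp
  [106,114): 8 bp
  [114,121): 7 bp
  [121,128): 7 bp
  [128,135): 7 bp
  [135,151): 16 bp
  [151,163): 12 bp
  [163,186): 23 bp
  [186,196): 10 bp
  [196,204): 8 bp
  [204,212): 8 bp
  [212,227): 15 bp

[3,4,4,4,7,7,7,7,7,8,8,8,8,10,10,10,11,12,12,13,13,15,16,23]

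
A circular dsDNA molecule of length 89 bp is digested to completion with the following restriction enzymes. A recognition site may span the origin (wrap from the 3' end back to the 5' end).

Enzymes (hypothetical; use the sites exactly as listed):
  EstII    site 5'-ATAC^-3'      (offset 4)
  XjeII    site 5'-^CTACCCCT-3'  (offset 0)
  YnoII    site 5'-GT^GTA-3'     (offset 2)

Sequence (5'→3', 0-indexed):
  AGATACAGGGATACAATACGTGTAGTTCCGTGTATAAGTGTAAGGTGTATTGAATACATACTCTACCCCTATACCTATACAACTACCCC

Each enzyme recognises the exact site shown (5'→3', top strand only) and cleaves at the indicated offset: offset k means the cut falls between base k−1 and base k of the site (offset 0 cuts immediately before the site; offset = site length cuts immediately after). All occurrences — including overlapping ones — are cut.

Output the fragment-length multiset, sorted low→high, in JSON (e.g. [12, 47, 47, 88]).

[1,2,4,5,6,7,8,8,10,11,12,15]

Per-enzyme occurrences:
  EstII (ATAC, off=4): starts [2, 10, 15, 53, 57, 70, 76] → cuts [6, 14, 19, 57, 61, 74, 80]
  XjeII (CTACCCCT, off=0): starts [62] → cuts [62]
  YnoII (GTGTA, off=2): starts [19, 29, 37, 44] → cuts [21, 31, 39, 46]

Pooled cuts: [6, 14, 19, 21, 31, 39, 46, 57, 61, 62, 74, 80]

Fragment lengths:
  6→14: 8 bp
  14→19: 5 bp
  19→21: 2 bp
  21→31: 10 bp
  31→39: 8 bp
  39→46: 7 bp
  46→57: 11 bp
  57→61: 4 bp
  61→62: 1 bp
  62→74: 12 bp
  74→80: 6 bp
  80→6 (wrap): 89-80+6 = 15 bp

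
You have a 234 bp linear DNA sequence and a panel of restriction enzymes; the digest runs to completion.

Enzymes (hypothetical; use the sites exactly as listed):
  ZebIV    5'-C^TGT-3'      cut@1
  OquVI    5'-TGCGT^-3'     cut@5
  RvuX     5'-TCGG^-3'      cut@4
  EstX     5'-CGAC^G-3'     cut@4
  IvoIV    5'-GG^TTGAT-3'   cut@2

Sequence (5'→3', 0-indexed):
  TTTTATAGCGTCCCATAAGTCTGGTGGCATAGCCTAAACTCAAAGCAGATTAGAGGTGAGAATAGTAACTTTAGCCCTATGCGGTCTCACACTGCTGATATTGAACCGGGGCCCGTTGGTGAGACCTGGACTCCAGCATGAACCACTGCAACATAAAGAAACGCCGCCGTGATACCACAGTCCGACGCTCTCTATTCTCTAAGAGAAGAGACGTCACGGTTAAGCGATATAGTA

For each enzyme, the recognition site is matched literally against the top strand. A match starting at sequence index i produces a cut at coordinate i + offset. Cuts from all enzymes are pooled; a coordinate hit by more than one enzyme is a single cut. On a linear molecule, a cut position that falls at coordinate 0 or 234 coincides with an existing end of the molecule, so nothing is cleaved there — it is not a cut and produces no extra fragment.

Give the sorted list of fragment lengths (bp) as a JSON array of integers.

[48,186]

Site scan:
  ZebIV (CTGT, off=1): no sites
  OquVI (TGCGT, off=5): no sites
  RvuX (TCGG, off=4): no sites
  EstX (CGACG, off=4): starts [182] → cuts [186]
  IvoIV (GGTTGAT, off=2): no sites

Pooled cuts: [186]

Fragments:
  [0,186): 186 bp
  [186,234): 48 bp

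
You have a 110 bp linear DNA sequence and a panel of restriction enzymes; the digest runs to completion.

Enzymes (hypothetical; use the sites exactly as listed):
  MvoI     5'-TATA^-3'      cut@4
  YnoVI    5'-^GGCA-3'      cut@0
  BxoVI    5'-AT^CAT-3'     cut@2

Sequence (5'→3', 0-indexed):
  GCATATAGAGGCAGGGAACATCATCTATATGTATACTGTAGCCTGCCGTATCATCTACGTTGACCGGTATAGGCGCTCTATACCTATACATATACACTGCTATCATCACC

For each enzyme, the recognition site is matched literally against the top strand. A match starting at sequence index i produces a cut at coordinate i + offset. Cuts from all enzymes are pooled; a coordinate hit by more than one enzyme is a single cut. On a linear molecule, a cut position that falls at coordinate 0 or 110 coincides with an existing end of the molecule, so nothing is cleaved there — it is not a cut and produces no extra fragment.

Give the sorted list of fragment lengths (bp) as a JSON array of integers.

[2,6,6,6,7,7,8,9,11,12,16,20]

Scan for sites:
  MvoI (TATA, off=4): starts [3, 25, 31, 67, 78, 84, 90] → cuts [7, 29, 35, 71, 82, 88, 94]
  YnoVI (GGCA, off=0): starts [9] → cuts [9]
  BxoVI (ATCAT, off=2): starts [19, 49, 101] → cuts [21, 51, 103]

Pooled cuts: [7, 9, 21, 29, 35, 51, 71, 82, 88, 94, 103]

Fragments:
  [0,7): 7 bp
  [7,9): 2 bp
  [9,21): 12 bp
  [21,29): 8 bp
  [29,35): 6 bp
  [35,51): 16 bp
  [51,71): 20 bp
  [71,82): 11 bp
  [82,88): 6 bp
  [88,94): 6 bp
  [94,103): 9 bp
  [103,110): 7 bp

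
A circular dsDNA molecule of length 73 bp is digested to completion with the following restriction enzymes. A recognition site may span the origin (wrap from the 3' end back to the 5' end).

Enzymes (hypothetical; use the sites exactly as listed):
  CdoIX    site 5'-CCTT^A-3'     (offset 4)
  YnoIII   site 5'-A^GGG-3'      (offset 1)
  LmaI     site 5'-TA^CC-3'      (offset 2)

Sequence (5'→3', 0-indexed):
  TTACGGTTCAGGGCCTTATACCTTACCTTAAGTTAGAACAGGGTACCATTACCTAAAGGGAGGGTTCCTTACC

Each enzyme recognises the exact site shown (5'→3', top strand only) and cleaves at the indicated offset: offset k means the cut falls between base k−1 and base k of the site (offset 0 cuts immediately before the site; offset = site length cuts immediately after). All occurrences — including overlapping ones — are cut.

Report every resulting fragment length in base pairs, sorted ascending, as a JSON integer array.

Scan for sites:
  CdoIX CCTTA/4: at [13, 20, 25, 66, 71] ⇒ [2, 17, 24, 29, 70]
  YnoIII AGGG/1: at [9, 39, 56, 60] ⇒ [10, 40, 57, 61]
  LmaI TACC/2: at [18, 23, 43, 49, 69] ⇒ [20, 25, 45, 51, 71]

All cut coordinates (distinct, sorted): [2, 10, 17, 20, 24, 25, 29, 40, 45, 51, 57, 61, 70, 71]

Fragment lengths:
  2→10: 8 bp
  10→17: 7 bp
  17→20: 3 bp
  20→24: 4 bp
  24→25: 1 bp
  25→29: 4 bp
  29→40: 11 bp
  40→45: 5 bp
  45→51: 6 bp
  51→57: 6 bp
  57→61: 4 bp
  61→70: 9 bp
  70→71: 1 bp
  71→2 (wrap): 73-71+2 = 4 bp

[1,1,3,4,4,4,4,5,6,6,7,8,9,11]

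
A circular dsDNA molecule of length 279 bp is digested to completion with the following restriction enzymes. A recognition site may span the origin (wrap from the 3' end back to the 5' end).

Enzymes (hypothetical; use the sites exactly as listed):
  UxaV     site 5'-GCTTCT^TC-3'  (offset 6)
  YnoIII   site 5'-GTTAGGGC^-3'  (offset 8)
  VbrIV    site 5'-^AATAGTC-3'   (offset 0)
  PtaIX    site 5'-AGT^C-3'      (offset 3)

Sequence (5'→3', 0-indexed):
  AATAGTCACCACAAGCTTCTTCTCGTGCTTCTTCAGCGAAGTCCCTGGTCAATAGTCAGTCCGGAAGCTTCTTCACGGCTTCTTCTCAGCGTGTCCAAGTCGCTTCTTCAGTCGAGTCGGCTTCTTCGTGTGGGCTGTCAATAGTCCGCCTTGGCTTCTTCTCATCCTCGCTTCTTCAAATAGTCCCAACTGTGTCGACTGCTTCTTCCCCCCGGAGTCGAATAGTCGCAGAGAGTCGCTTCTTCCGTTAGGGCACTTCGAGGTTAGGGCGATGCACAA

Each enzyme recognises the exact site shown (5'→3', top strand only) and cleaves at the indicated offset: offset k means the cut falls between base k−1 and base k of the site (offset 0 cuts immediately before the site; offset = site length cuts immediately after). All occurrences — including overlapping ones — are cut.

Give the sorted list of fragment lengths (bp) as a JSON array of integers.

[2,3,4,5,5,6,6,6,6,6,7,7,8,8,9,10,10,11,11,12,12,12,14,14,14,16,16,17,22]

Scan for sites:
  UxaV (GCTTCTTC, off=6): starts [14, 26, 66, 77, 101, 119, 153, 169, 200, 237] → cuts [20, 32, 72, 83, 107, 125, 159, 175, 206, 243]
  YnoIII (GTTAGGGC, off=8): starts [246, 262] → cuts [254, 270]
  VbrIV (AATAGTC, off=0): starts [0, 50, 139, 178, 220] → cuts [0, 50, 139, 178, 220]
  PtaIX (AGTC, off=3): starts [3, 39, 53, 57, 97, 109, 114, 142, 181, 215, 223, 233] → cuts [6, 42, 56, 60, 100, 112, 117, 145, 184, 218, 226, 236]

All cut coordinates (distinct, sorted): [0, 6, 20, 32, 42, 50, 56, 60, 72, 83, 100, 107, 112, 117, 125, 139, 145, 159, 175, 178, 184, 206, 218, 220, 226, 236, 243, 254, 270]

Fragment lengths:
  0→6: 6 bp
  6→20: 14 bp
  20→32: 12 bp
  32→42: 10 bp
  42→50: 8 bp
  50→56: 6 bp
  56→60: 4 bp
  60→72: 12 bp
  72→83: 11 bp
  83→100: 17 bp
  100→107: 7 bp
  107→112: 5 bp
  112→117: 5 bp
  117→125: 8 bp
  125→139: 14 bp
  139→145: 6 bp
  145→159: 14 bp
  159→175: 16 bp
  175→178: 3 bp
  178→184: 6 bp
  184→206: 22 bp
  206→218: 12 bp
  218→220: 2 bp
  220→226: 6 bp
  226→236: 10 bp
  236→243: 7 bp
  243→254: 11 bp
  254→270: 16 bp
  270→0 (wrap): 279-270+0 = 9 bp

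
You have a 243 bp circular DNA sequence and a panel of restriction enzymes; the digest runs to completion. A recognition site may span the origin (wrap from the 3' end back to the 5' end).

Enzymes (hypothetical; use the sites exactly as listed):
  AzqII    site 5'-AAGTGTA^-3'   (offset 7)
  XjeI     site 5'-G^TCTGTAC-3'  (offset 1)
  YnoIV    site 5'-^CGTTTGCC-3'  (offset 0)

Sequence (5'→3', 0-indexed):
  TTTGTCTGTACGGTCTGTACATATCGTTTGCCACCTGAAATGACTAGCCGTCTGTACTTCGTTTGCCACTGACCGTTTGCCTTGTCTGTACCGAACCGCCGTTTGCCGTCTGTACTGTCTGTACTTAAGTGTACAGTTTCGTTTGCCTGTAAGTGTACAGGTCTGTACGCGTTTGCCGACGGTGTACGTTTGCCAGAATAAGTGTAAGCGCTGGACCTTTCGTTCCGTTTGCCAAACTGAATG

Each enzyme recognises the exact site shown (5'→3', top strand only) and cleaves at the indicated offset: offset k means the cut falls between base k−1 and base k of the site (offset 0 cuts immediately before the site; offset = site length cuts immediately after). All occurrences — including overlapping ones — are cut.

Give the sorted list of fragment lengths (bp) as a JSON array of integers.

[4,6,8,9,9,9,9,11,11,14,15,16,17,18,19,20,22,26]

Site scan:
  AzqII AAGTGTA/7: at [126, 150, 199] ⇒ [133, 157, 206]
  XjeI GTCTGTAC/1: at [3, 12, 49, 83, 107, 116, 160] ⇒ [4, 13, 50, 84, 108, 117, 161]
  YnoIV CGTTTGCC/0: at [24, 59, 73, 99, 139, 169, 186, 225] ⇒ [24, 59, 73, 99, 139, 169, 186, 225]

Pooled cuts: [4, 13, 24, 50, 59, 73, 84, 99, 108, 117, 133, 139, 157, 161, 169, 186, 206, 225]

Fragments:
  4→13: 9 bp
  13→24: 11 bp
  24→50: 26 bp
  50→59: 9 bp
  59→73: 14 bp
  73→84: 11 bp
  84→99: 15 bp
  99→108: 9 bp
  108→117: 9 bp
  117→133: 16 bp
  133→139: 6 bp
  139→157: 18 bp
  157→161: 4 bp
  161→169: 8 bp
  169→186: 17 bp
  186→206: 20 bp
  206→225: 19 bp
  225→4 (wrap): 243-225+4 = 22 bp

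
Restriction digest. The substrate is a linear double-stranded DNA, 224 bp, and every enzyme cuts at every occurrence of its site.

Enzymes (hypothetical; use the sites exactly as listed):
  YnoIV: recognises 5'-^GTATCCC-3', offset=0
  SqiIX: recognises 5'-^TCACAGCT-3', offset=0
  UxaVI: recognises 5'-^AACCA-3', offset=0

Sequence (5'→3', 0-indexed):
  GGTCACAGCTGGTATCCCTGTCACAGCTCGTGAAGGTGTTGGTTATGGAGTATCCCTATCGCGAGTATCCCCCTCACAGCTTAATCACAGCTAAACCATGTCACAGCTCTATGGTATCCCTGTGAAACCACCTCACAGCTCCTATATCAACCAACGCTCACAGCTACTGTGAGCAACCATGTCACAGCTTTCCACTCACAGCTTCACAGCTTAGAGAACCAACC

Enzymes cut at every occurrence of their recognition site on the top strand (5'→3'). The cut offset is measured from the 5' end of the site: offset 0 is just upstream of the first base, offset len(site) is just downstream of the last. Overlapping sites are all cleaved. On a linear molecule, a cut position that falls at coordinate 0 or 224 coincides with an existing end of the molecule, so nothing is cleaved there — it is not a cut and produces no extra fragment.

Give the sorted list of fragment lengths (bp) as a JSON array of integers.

[2,7,7,7,8,8,9,9,9,9,9,11,12,13,13,14,15,16,17,29]

Scan for sites:
  YnoIV (GTATCCC, off=0): starts [11, 49, 64, 113] → cuts [11, 49, 64, 113]
  SqiIX (TCACAGCT, off=0): starts [2, 20, 73, 84, 100, 132, 157, 181, 195, 203] → cuts [2, 20, 73, 84, 100, 132, 157, 181, 195, 203]
  UxaVI (AACCA, off=0): starts [93, 125, 148, 174, 216] → cuts [93, 125, 148, 174, 216]

Pooled cuts: [2, 11, 20, 49, 64, 73, 84, 93, 100, 113, 125, 132, 148, 157, 174, 181, 195, 203, 216]

Fragment lengths:
  [0,2): 2 bp
  [2,11): 9 bp
  [11,20): 9 bp
  [20,49): 29 bp
  [49,64): 15 bp
  [64,73): 9 bp
  [73,84): 11 bp
  [84,93): 9 bp
  [93,100): 7 bp
  [100,113): 13 bp
  [113,125): 12 bp
  [125,132): 7 bp
  [132,148): 16 bp
  [148,157): 9 bp
  [157,174): 17 bp
  [174,181): 7 bp
  [181,195): 14 bp
  [195,203): 8 bp
  [203,216): 13 bp
  [216,224): 8 bp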